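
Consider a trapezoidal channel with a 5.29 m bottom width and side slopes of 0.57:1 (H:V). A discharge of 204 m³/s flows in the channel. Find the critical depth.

At critical depth, Q² T / (g A³) = 1, i.e. A³/T = Q²/g = 204²/9.81 = 4242.
Trying y = 5.63 m: A³/T = 9357 — high.
Trying y = 3.45 m: A³/T = 1701 — low.
Trying y = 4.5 m: A³/T = 4238 — ≈ 4242.

y_c = 4.5 m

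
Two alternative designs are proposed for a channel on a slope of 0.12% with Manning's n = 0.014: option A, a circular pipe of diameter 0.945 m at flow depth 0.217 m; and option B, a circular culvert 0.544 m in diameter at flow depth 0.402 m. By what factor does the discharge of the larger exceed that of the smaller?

1.78

Channel A: For a circular section of diameter D = 0.945 m at depth y = 0.217 m, the central angle is θ = 2 arccos(1 − 2y/D) = 1.999 rad. Then A = (D²/8)(θ − sin θ) = 0.1216 m² and P = Dθ/2 = 0.9445 m. Hydraulic radius R = A/P = 0.1216/0.9445 = 0.1287 m. Q_A = (1/0.014)·0.1216·0.1287^(2/3)·√0.0012 = 0.0767 m³/s.
Channel B: For a circular section of diameter D = 0.544 m at depth y = 0.402 m, the central angle is θ = 2 arccos(1 − 2y/D) = 4.138 rad. Then A = (D²/8)(θ − sin θ) = 0.1841 m² and P = Dθ/2 = 1.126 m. Hydraulic radius R = A/P = 0.1841/1.126 = 0.1636 m. Q_B = (1/0.014)·0.1841·0.1636^(2/3)·√0.0012 = 0.1363 m³/s.
The larger discharge is 0.1363 m³/s and the smaller is 0.0767 m³/s; the ratio is 1.78.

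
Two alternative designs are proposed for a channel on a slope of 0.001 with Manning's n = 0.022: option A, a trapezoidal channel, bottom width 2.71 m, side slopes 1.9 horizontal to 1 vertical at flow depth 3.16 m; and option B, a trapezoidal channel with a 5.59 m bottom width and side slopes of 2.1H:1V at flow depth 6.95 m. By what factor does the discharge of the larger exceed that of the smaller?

Channel A: With bottom width b = 2.71 m and side slope z = 1.9: A = (b + zy)y = (2.71 + 1.9×3.16)×3.16 = 27.54 m²; P = b + 2y√(1+z²) = 2.71 + 2×3.16×2.147 = 16.28 m. Hydraulic radius R = A/P = 27.54/16.28 = 1.691 m. Q_A = (1/0.022)·27.54·1.691^(2/3)·√0.001 = 56.19 m³/s.
Channel B: With bottom width b = 5.59 m and side slope z = 2.1: A = (b + zy)y = (5.59 + 2.1×6.95)×6.95 = 140.3 m²; P = b + 2y√(1+z²) = 5.59 + 2×6.95×2.326 = 37.92 m. Hydraulic radius R = A/P = 140.3/37.92 = 3.699 m. Q_B = (1/0.022)·140.3·3.699^(2/3)·√0.001 = 482.3 m³/s.
The larger discharge is 482.3 m³/s and the smaller is 56.19 m³/s; the ratio is 8.58.

8.58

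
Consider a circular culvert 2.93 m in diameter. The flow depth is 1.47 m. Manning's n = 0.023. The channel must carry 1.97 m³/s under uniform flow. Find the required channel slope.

S = 0.00027

For a circular section of diameter D = 2.93 m at depth y = 1.47 m, the central angle is θ = 2 arccos(1 − 2y/D) = 3.148 rad. Then A = (D²/8)(θ − sin θ) = 3.386 m² and P = Dθ/2 = 4.612 m.
Hydraulic radius R = A/P = 3.386/4.612 = 0.7341 m.
From Manning's equation, S = [nQ / (1 A R^(2/3))]² = [0.023 × 1.97 / (1 × 3.386 × 0.7341^(2/3))]² = 0.00027.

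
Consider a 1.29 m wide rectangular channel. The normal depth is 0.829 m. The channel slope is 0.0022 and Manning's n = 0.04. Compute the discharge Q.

Q = 0.638 m³/s

Flow area A = b·y = 1.29 × 0.829 = 1.069 m². Wetted perimeter P = b + 2y = 1.29 + 2×0.829 = 2.948 m.
Hydraulic radius R = A/P = 1.069/2.948 = 0.3628 m.
Manning's equation: Q = (1/n) A R^(2/3) S^(1/2) = (1/0.04) × 1.069 × 0.3628^(2/3) × 0.0022^(1/2) = 0.638 m³/s.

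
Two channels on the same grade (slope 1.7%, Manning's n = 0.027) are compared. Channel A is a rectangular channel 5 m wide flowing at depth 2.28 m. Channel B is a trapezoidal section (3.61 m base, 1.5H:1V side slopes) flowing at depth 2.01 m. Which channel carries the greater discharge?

channel B

Channel A: Flow area A = b·y = 5 × 2.28 = 11.4 m². Wetted perimeter P = b + 2y = 5 + 2×2.28 = 9.56 m. Hydraulic radius R = A/P = 11.4/9.56 = 1.192 m. Q_A = (1/0.027)·11.4·1.192^(2/3)·√0.017 = 61.91 m³/s.
Channel B: With bottom width b = 3.61 m and side slope z = 1.5: A = (b + zy)y = (3.61 + 1.5×2.01)×2.01 = 13.32 m²; P = b + 2y√(1+z²) = 3.61 + 2×2.01×1.803 = 10.86 m. Hydraulic radius R = A/P = 13.32/10.86 = 1.226 m. Q_B = (1/0.027)·13.32·1.226^(2/3)·√0.017 = 73.68 m³/s.
Q_A = 61.91 m³/s vs Q_B = 73.68 m³/s, so channel B carries more.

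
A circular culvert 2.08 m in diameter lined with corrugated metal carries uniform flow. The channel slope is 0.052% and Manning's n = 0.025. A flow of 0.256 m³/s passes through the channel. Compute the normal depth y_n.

y_n = 0.502 m

Manning's equation rearranged: A R^(2/3) = nQ / (1·√S) = 0.025 × 0.256 / (√0.00052) = 0.2807.
Trying y = 0.416 m: A R^(2/3) = 0.1924 — short.
Trying y = 0.566 m: A R^(2/3) = 0.3558 — over.
Trying y = 0.502 m: A R^(2/3) = 0.2806 — close enough.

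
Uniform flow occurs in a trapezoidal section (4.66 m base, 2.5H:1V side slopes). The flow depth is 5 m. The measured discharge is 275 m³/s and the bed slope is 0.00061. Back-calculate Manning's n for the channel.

With bottom width b = 4.66 m and side slope z = 2.5: A = (b + zy)y = (4.66 + 2.5×5)×5 = 85.8 m²; P = b + 2y√(1+z²) = 4.66 + 2×5×2.693 = 31.59 m.
Hydraulic radius R = A/P = 85.8/31.59 = 2.716 m.
Rearranging Manning's equation: n = (1/Q) A R^(2/3) S^(1/2) = (1/275) × 85.8 × 2.716^(2/3) × √0.00061 = 0.015.

n = 0.015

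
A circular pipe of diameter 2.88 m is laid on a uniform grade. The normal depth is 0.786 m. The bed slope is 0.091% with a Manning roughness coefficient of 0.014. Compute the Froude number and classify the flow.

For a circular section of diameter D = 2.88 m at depth y = 0.786 m, the central angle is θ = 2 arccos(1 − 2y/D) = 2.199 rad. Then A = (D²/8)(θ − sin θ) = 1.441 m² and P = Dθ/2 = 3.166 m.
Hydraulic radius R = A/P = 1.441/3.166 = 0.455 m.
V = (1/n) R^(2/3) √S = (1/0.014) × 0.455^(2/3) × √0.00091 = 1.275 m/s. Hydraulic depth D_h = A/T = 1.441/2.566 = 0.5615 m.
Froude number Fr = V/√(g·D_h) = 1.275/√(9.81×0.5615) = 0.543, which is less than 1, so the flow is subcritical.

subcritical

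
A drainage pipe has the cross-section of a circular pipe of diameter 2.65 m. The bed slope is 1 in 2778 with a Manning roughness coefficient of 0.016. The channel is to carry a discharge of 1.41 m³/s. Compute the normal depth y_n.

y_n = 0.966 m

Manning's equation rearranged: A R^(2/3) = nQ / (1·√S) = 0.016 × 1.41 / (√0.00036) = 1.189.
Trying y = 0.688 m: A R^(2/3) = 0.6187 — short.
Trying y = 1.15 m: A R^(2/3) = 1.637 — over.
Trying y = 0.966 m: A R^(2/3) = 1.19 — matches.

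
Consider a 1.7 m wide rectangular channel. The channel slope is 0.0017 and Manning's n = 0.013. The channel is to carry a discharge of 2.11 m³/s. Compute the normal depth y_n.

Manning's equation rearranged: A R^(2/3) = nQ / (1·√S) = 0.013 × 2.11 / (√0.0017) = 0.6653.
At y = 0.791 m: A R^(2/3) = 0.7418 — high.
At y = 0.543 m: A R^(2/3) = 0.442 — low.
At y = 0.73 m: A R^(2/3) = 0.6655 — matches.

y_n = 0.73 m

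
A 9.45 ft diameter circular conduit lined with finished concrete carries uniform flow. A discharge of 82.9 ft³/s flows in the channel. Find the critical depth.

At critical depth, Q² T / (g A³) = 1, i.e. A³/T = Q²/g = 82.9²/32.2 = 213.4.
Try y = 1.69 ft: A³/T = 84.95 — too small.
Try y = 2.14 ft: A³/T = 214.2 — matches.

y_c = 2.14 ft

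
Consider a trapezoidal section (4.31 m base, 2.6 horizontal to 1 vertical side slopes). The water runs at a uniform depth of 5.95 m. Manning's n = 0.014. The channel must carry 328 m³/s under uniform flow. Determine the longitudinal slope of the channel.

With bottom width b = 4.31 m and side slope z = 2.6: A = (b + zy)y = (4.31 + 2.6×5.95)×5.95 = 117.7 m²; P = b + 2y√(1+z²) = 4.31 + 2×5.95×2.786 = 37.46 m.
Hydraulic radius R = A/P = 117.7/37.46 = 3.142 m.
From Manning's equation, S = [nQ / (1 A R^(2/3))]² = [0.014 × 328 / (1 × 117.7 × 3.142^(2/3))]² = 0.000331.

S = 0.000331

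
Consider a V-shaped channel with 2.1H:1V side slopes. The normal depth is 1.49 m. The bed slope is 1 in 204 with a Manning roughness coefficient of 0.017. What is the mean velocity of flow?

V = 3.16 m/s

For a triangular section with side slope z = 2.1: A = zy² = 2.1×1.49² = 4.662 m²; P = 2y√(1+z²) = 2×1.49×2.326 = 6.931 m.
Hydraulic radius R = A/P = 4.662/6.931 = 0.6726 m.
From Manning's equation, V = (1/n) R^(2/3) S^(1/2) = (1/0.017) × 0.6726^(2/3) × 0.004902^(1/2) = 3.16 m/s.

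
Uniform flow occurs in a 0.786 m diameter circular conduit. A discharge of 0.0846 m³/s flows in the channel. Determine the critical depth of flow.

At critical depth, Q² T / (g A³) = 1, i.e. A³/T = Q²/g = 0.0846²/9.81 = 0.0007296.
Trying y = 0.133 m: A³/T = 0.0002721 — low.
Trying y = 0.218 m: A³/T = 0.001878 — high.
Trying y = 0.171 m: A³/T = 0.0007289 — ≈ 0.0007296.

y_c = 0.171 m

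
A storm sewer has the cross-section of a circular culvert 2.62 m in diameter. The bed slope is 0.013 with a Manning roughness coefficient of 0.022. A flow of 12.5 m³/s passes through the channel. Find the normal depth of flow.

Manning's equation rearranged: A R^(2/3) = nQ / (1·√S) = 0.022 × 12.5 / (√0.013) = 2.412.
At y = 1.24 m: A R^(2/3) = 1.85 — too small.
At y = 1.45 m: A R^(2/3) = 2.406 — ≈ 2.412.

y_n = 1.45 m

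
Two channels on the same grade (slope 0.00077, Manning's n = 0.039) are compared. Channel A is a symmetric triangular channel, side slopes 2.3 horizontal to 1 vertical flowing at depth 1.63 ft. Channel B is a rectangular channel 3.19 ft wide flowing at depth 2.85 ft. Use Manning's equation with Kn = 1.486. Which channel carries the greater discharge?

Channel A: For a triangular section with side slope z = 2.3: A = zy² = 2.3×1.63² = 6.111 ft²; P = 2y√(1+z²) = 2×1.63×2.508 = 8.176 ft. Hydraulic radius R = A/P = 6.111/8.176 = 0.7474 ft. Q_A = (1.486/0.039)·6.111·0.7474^(2/3)·√0.00077 = 5.321 ft³/s.
Channel B: Flow area A = b·y = 3.19 × 2.85 = 9.091 ft². Wetted perimeter P = b + 2y = 3.19 + 2×2.85 = 8.89 ft. Hydraulic radius R = A/P = 9.091/8.89 = 1.023 ft. Q_B = (1.486/0.039)·9.091·1.023^(2/3)·√0.00077 = 9.757 ft³/s.
Q_A = 5.321 ft³/s vs Q_B = 9.757 ft³/s, so channel B carries more.

channel B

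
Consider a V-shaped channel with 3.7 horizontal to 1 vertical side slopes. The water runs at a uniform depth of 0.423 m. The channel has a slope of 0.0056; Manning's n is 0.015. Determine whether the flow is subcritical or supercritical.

For a triangular section with side slope z = 3.7: A = zy² = 3.7×0.423² = 0.662 m²; P = 2y√(1+z²) = 2×0.423×3.833 = 3.243 m.
Hydraulic radius R = A/P = 0.662/3.243 = 0.2042 m.
V = (1/n) R^(2/3) √S = (1/0.015) × 0.2042^(2/3) × √0.0056 = 1.73 m/s. Hydraulic depth D_h = A/T = 0.662/3.13 = 0.2115 m.
Froude number Fr = V/√(g·D_h) = 1.73/√(9.81×0.2115) = 1.2, which is greater than 1, so the flow is supercritical.

supercritical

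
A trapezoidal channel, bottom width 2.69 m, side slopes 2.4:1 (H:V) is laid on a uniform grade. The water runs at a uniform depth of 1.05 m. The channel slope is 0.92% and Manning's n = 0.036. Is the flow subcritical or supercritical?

subcritical

With bottom width b = 2.69 m and side slope z = 2.4: A = (b + zy)y = (2.69 + 2.4×1.05)×1.05 = 5.471 m²; P = b + 2y√(1+z²) = 2.69 + 2×1.05×2.6 = 8.15 m.
Hydraulic radius R = A/P = 5.471/8.15 = 0.6712 m.
V = (1/n) R^(2/3) √S = (1/0.036) × 0.6712^(2/3) × √0.0092 = 2.043 m/s. Hydraulic depth D_h = A/T = 5.471/7.73 = 0.7077 m.
Froude number Fr = V/√(g·D_h) = 2.043/√(9.81×0.7077) = 0.775, which is less than 1, so the flow is subcritical.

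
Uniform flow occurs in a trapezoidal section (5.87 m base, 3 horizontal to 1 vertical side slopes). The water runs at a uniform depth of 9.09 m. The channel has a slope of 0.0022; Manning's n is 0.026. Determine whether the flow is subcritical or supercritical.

With bottom width b = 5.87 m and side slope z = 3: A = (b + zy)y = (5.87 + 3×9.09)×9.09 = 301.2 m²; P = b + 2y√(1+z²) = 5.87 + 2×9.09×3.162 = 63.36 m.
Hydraulic radius R = A/P = 301.2/63.36 = 4.754 m.
V = (1/n) R^(2/3) √S = (1/0.026) × 4.754^(2/3) × √0.0022 = 5.101 m/s. Hydraulic depth D_h = A/T = 301.2/60.41 = 4.987 m.
Froude number Fr = V/√(g·D_h) = 5.101/√(9.81×4.987) = 0.729, which is less than 1, so the flow is subcritical.

subcritical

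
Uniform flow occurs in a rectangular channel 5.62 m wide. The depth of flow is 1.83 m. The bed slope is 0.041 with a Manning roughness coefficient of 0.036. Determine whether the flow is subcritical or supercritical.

supercritical

Flow area A = b·y = 5.62 × 1.83 = 10.28 m². Wetted perimeter P = b + 2y = 5.62 + 2×1.83 = 9.28 m.
Hydraulic radius R = A/P = 10.28/9.28 = 1.108 m.
V = (1/n) R^(2/3) √S = (1/0.036) × 1.108^(2/3) × √0.041 = 6.024 m/s. Hydraulic depth D_h = A/T = 10.28/5.62 = 1.83 m.
Froude number Fr = V/√(g·D_h) = 6.024/√(9.81×1.83) = 1.42, which is greater than 1, so the flow is supercritical.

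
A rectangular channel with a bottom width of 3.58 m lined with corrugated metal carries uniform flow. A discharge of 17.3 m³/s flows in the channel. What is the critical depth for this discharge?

y_c = 1.34 m

For a rectangular channel, critical depth y_c = (q²/g)^(1/3) where q = Q/b = 17.3/3.58 = 4.832 m²/s.
So y_c = (4.832²/9.81)^(1/3) = 1.34 m.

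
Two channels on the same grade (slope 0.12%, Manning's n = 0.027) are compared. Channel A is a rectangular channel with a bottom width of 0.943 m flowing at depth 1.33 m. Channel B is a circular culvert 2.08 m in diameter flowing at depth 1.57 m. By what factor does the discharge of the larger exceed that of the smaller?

Channel A: Flow area A = b·y = 0.943 × 1.33 = 1.254 m². Wetted perimeter P = b + 2y = 0.943 + 2×1.33 = 3.603 m. Hydraulic radius R = A/P = 1.254/3.603 = 0.3481 m. Q_A = (1/0.027)·1.254·0.3481^(2/3)·√0.0012 = 0.7963 m³/s.
Channel B: For a circular section of diameter D = 2.08 m at depth y = 1.57 m, the central angle is θ = 2 arccos(1 − 2y/D) = 4.211 rad. Then A = (D²/8)(θ − sin θ) = 2.752 m² and P = Dθ/2 = 4.38 m. Hydraulic radius R = A/P = 2.752/4.38 = 0.6283 m. Q_B = (1/0.027)·2.752·0.6283^(2/3)·√0.0012 = 2.59 m³/s.
The larger discharge is 2.59 m³/s and the smaller is 0.7963 m³/s; the ratio is 3.25.

3.25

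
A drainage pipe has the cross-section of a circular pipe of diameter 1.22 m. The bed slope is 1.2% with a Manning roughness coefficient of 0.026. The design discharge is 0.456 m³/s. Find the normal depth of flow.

y_n = 0.374 m

Manning's equation rearranged: A R^(2/3) = nQ / (1·√S) = 0.026 × 0.456 / (√0.012) = 0.1082.
Try y = 0.316 m: A R^(2/3) = 0.07782 — short.
Try y = 0.374 m: A R^(2/3) = 0.1082 — ≈ 0.1082.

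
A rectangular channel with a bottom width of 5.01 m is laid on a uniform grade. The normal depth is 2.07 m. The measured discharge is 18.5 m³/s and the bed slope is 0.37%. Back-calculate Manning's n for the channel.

n = 0.0371

Flow area A = b·y = 5.01 × 2.07 = 10.37 m². Wetted perimeter P = b + 2y = 5.01 + 2×2.07 = 9.15 m.
Hydraulic radius R = A/P = 10.37/9.15 = 1.133 m.
Rearranging Manning's equation: n = (1/Q) A R^(2/3) S^(1/2) = (1/18.5) × 10.37 × 1.133^(2/3) × √0.0037 = 0.0371.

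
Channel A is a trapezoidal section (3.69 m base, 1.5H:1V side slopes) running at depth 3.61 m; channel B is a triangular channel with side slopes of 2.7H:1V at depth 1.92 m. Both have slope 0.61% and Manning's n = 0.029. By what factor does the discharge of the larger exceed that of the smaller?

Channel A: With bottom width b = 3.69 m and side slope z = 1.5: A = (b + zy)y = (3.69 + 1.5×3.61)×3.61 = 32.87 m²; P = b + 2y√(1+z²) = 3.69 + 2×3.61×1.803 = 16.71 m. Hydraulic radius R = A/P = 32.87/16.71 = 1.967 m. Q_A = (1/0.029)·32.87·1.967^(2/3)·√0.0061 = 139 m³/s.
Channel B: For a triangular section with side slope z = 2.7: A = zy² = 2.7×1.92² = 9.953 m²; P = 2y√(1+z²) = 2×1.92×2.879 = 11.06 m. Hydraulic radius R = A/P = 9.953/11.06 = 0.9002 m. Q_B = (1/0.029)·9.953·0.9002^(2/3)·√0.0061 = 24.99 m³/s.
The larger discharge is 139 m³/s and the smaller is 24.99 m³/s; the ratio is 5.56.

5.56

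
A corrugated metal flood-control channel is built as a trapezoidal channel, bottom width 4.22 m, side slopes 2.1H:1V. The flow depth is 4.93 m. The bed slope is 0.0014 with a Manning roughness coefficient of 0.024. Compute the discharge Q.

With bottom width b = 4.22 m and side slope z = 2.1: A = (b + zy)y = (4.22 + 2.1×4.93)×4.93 = 71.84 m²; P = b + 2y√(1+z²) = 4.22 + 2×4.93×2.326 = 27.15 m.
Hydraulic radius R = A/P = 71.84/27.15 = 2.646 m.
Manning's equation: Q = (1/n) A R^(2/3) S^(1/2) = (1/0.024) × 71.84 × 2.646^(2/3) × 0.0014^(1/2) = 214 m³/s.

Q = 214 m³/s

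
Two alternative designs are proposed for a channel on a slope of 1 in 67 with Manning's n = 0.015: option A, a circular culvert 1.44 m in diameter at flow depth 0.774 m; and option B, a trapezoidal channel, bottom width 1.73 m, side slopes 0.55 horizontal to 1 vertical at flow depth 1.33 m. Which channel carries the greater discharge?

channel B

Channel A: For a circular section of diameter D = 1.44 m at depth y = 0.774 m, the central angle is θ = 2 arccos(1 − 2y/D) = 3.292 rad. Then A = (D²/8)(θ − sin θ) = 0.892 m² and P = Dθ/2 = 2.37 m. Hydraulic radius R = A/P = 0.892/2.37 = 0.3764 m. Q_A = (1/0.015)·0.892·0.3764^(2/3)·√0.01493 = 3.787 m³/s.
Channel B: With bottom width b = 1.73 m and side slope z = 0.55: A = (b + zy)y = (1.73 + 0.55×1.33)×1.33 = 3.274 m²; P = b + 2y√(1+z²) = 1.73 + 2×1.33×1.141 = 4.766 m. Hydraulic radius R = A/P = 3.274/4.766 = 0.6869 m. Q_B = (1/0.015)·3.274·0.6869^(2/3)·√0.01493 = 20.76 m³/s.
Q_A = 3.787 m³/s vs Q_B = 20.76 m³/s, so channel B carries more.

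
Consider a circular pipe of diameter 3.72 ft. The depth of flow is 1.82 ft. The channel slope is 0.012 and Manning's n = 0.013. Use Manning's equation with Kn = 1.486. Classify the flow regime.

For a circular section of diameter D = 3.72 ft at depth y = 1.82 ft, the central angle is θ = 2 arccos(1 − 2y/D) = 3.099 rad. Then A = (D²/8)(θ − sin θ) = 5.286 ft² and P = Dθ/2 = 5.763 ft.
Hydraulic radius R = A/P = 5.286/5.763 = 0.9171 ft.
V = (1.486/n) R^(2/3) √S = (1.486/0.013) × 0.9171^(2/3) × √0.012 = 11.82 ft/s. Hydraulic depth D_h = A/T = 5.286/3.719 = 1.421 ft.
Froude number Fr = V/√(g·D_h) = 11.82/√(32.2×1.421) = 1.75, which is greater than 1, so the flow is supercritical.

supercritical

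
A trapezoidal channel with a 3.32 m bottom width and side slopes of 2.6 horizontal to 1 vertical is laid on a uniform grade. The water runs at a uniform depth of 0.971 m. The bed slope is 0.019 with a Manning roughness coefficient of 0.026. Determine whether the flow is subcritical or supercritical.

supercritical

With bottom width b = 3.32 m and side slope z = 2.6: A = (b + zy)y = (3.32 + 2.6×0.971)×0.971 = 5.675 m²; P = b + 2y√(1+z²) = 3.32 + 2×0.971×2.786 = 8.73 m.
Hydraulic radius R = A/P = 5.675/8.73 = 0.6501 m.
V = (1/n) R^(2/3) √S = (1/0.026) × 0.6501^(2/3) × √0.019 = 3.978 m/s. Hydraulic depth D_h = A/T = 5.675/8.369 = 0.6781 m.
Froude number Fr = V/√(g·D_h) = 3.978/√(9.81×0.6781) = 1.54, which is greater than 1, so the flow is supercritical.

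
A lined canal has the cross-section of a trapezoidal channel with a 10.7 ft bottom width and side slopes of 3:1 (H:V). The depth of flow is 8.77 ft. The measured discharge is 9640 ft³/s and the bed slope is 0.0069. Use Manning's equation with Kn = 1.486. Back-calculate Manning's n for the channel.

n = 0.012

With bottom width b = 10.7 ft and side slope z = 3: A = (b + zy)y = (10.7 + 3×8.77)×8.77 = 324.6 ft²; P = b + 2y√(1+z²) = 10.7 + 2×8.77×3.162 = 66.17 ft.
Hydraulic radius R = A/P = 324.6/66.17 = 4.905 ft.
Rearranging Manning's equation: n = (1.486/Q) A R^(2/3) S^(1/2) = (1.486/9640) × 324.6 × 4.905^(2/3) × √0.0069 = 0.012.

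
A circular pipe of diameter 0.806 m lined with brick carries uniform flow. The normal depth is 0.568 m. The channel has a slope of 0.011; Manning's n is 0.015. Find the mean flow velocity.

V = 2.69 m/s

For a circular section of diameter D = 0.806 m at depth y = 0.568 m, the central angle is θ = 2 arccos(1 − 2y/D) = 3.985 rad. Then A = (D²/8)(θ − sin θ) = 0.3843 m² and P = Dθ/2 = 1.606 m.
Hydraulic radius R = A/P = 0.3843/1.606 = 0.2393 m.
From Manning's equation, V = (1/n) R^(2/3) S^(1/2) = (1/0.015) × 0.2393^(2/3) × 0.011^(1/2) = 2.69 m/s.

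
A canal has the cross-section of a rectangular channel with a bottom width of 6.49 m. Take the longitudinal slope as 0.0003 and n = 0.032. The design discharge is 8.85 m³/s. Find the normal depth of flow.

Manning's equation rearranged: A R^(2/3) = nQ / (1·√S) = 0.032 × 8.85 / (√0.0003) = 16.35.
At y = 2.4 m: A R^(2/3) = 19.3 — high.
At y = 1.52 m: A R^(2/3) = 10.09 — low.
At y = 2.13 m: A R^(2/3) = 16.35 — matches.

y_n = 2.13 m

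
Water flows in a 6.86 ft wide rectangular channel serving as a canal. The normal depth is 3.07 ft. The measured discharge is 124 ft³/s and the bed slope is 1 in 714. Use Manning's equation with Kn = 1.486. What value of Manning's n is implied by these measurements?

Flow area A = b·y = 6.86 × 3.07 = 21.06 ft². Wetted perimeter P = b + 2y = 6.86 + 2×3.07 = 13 ft.
Hydraulic radius R = A/P = 21.06/13 = 1.62 ft.
Rearranging Manning's equation: n = (1.486/Q) A R^(2/3) S^(1/2) = (1.486/124) × 21.06 × 1.62^(2/3) × √0.001401 = 0.013.

n = 0.013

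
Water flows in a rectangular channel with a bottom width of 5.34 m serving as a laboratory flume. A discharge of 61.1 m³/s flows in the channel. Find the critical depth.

y_c = 2.37 m

For a rectangular channel, critical depth y_c = (q²/g)^(1/3) where q = Q/b = 61.1/5.34 = 11.44 m²/s.
So y_c = (11.44²/9.81)^(1/3) = 2.37 m.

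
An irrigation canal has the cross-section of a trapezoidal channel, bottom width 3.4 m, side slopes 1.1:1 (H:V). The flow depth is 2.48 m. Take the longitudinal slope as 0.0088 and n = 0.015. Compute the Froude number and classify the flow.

With bottom width b = 3.4 m and side slope z = 1.1: A = (b + zy)y = (3.4 + 1.1×2.48)×2.48 = 15.2 m²; P = b + 2y√(1+z²) = 3.4 + 2×2.48×1.487 = 10.77 m.
Hydraulic radius R = A/P = 15.2/10.77 = 1.411 m.
V = (1/n) R^(2/3) √S = (1/0.015) × 1.411^(2/3) × √0.0088 = 7.866 m/s. Hydraulic depth D_h = A/T = 15.2/8.856 = 1.716 m.
Froude number Fr = V/√(g·D_h) = 7.866/√(9.81×1.716) = 1.92, which is greater than 1, so the flow is supercritical.

supercritical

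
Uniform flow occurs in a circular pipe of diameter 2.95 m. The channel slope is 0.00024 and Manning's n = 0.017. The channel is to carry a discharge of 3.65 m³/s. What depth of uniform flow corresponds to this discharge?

Manning's equation rearranged: A R^(2/3) = nQ / (1·√S) = 0.017 × 3.65 / (√0.00024) = 4.005.
At y = 2.15 m: A R^(2/3) = 4.916 — over.
At y = 1.27 m: A R^(2/3) = 2.148 — short.
At y = 1.85 m: A R^(2/3) = 4.006 — ≈ 4.005.

y_n = 1.85 m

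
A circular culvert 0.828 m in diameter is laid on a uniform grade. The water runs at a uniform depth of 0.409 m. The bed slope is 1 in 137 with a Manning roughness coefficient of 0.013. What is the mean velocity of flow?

V = 2.29 m/s

For a circular section of diameter D = 0.828 m at depth y = 0.409 m, the central angle is θ = 2 arccos(1 − 2y/D) = 3.117 rad. Then A = (D²/8)(θ − sin θ) = 0.2651 m² and P = Dθ/2 = 1.291 m.
Hydraulic radius R = A/P = 0.2651/1.291 = 0.2054 m.
From Manning's equation, V = (1/n) R^(2/3) S^(1/2) = (1/0.013) × 0.2054^(2/3) × 0.007299^(1/2) = 2.29 m/s.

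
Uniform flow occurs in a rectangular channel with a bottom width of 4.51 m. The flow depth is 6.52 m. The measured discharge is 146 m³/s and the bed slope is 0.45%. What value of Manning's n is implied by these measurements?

Flow area A = b·y = 4.51 × 6.52 = 29.41 m². Wetted perimeter P = b + 2y = 4.51 + 2×6.52 = 17.55 m.
Hydraulic radius R = A/P = 29.41/17.55 = 1.676 m.
Rearranging Manning's equation: n = (1/Q) A R^(2/3) S^(1/2) = (1/146) × 29.41 × 1.676^(2/3) × √0.0045 = 0.0191.

n = 0.0191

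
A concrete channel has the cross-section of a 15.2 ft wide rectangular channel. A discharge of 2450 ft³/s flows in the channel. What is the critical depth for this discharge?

For a rectangular channel, critical depth y_c = (q²/g)^(1/3) where q = Q/b = 2450/15.2 = 161.2 ft²/s.
So y_c = (161.2²/32.2)^(1/3) = 9.31 ft.

y_c = 9.31 ft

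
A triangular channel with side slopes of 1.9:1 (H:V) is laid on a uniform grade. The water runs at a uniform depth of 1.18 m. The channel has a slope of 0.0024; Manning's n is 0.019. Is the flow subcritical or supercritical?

subcritical

For a triangular section with side slope z = 1.9: A = zy² = 1.9×1.18² = 2.646 m²; P = 2y√(1+z²) = 2×1.18×2.147 = 5.067 m.
Hydraulic radius R = A/P = 2.646/5.067 = 0.5221 m.
V = (1/n) R^(2/3) √S = (1/0.019) × 0.5221^(2/3) × √0.0024 = 1.672 m/s. Hydraulic depth D_h = A/T = 2.646/4.484 = 0.59 m.
Froude number Fr = V/√(g·D_h) = 1.672/√(9.81×0.59) = 0.695, which is less than 1, so the flow is subcritical.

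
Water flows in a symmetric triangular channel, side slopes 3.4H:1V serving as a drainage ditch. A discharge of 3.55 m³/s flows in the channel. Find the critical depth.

At critical depth, Q² T / (g A³) = 1, i.e. A³/T = Q²/g = 3.55²/9.81 = 1.285.
Trying y = 0.806 m: A³/T = 1.966 — high.
Trying y = 0.636 m: A³/T = 0.6015 — low.
Trying y = 0.74 m: A³/T = 1.283 — ≈ 1.285.

y_c = 0.74 m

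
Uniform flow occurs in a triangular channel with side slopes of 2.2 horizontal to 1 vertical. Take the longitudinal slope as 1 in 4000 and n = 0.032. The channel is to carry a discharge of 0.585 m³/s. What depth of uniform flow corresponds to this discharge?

y_n = 0.965 m

Manning's equation rearranged: A R^(2/3) = nQ / (1·√S) = 0.032 × 0.585 / (√0.00025) = 1.184.
Try y = 1.13 m: A R^(2/3) = 1.803 — high.
Try y = 0.688 m: A R^(2/3) = 0.4802 — low.
Try y = 0.965 m: A R^(2/3) = 1.184 — close enough.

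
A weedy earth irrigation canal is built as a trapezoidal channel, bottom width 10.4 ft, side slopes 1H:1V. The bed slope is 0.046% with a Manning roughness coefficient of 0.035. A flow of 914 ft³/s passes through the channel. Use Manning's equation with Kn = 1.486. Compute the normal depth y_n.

y_n = 12.7 ft

Manning's equation rearranged: A R^(2/3) = nQ / (1.486·√S) = 0.035 × 914 / (1.486 × √0.00046) = 1004.
At y = 9.54 ft: A R^(2/3) = 562.8 — too small.
At y = 15.5 ft: A R^(2/3) = 1525 — too large.
At y = 12.7 ft: A R^(2/3) = 1004 — close enough.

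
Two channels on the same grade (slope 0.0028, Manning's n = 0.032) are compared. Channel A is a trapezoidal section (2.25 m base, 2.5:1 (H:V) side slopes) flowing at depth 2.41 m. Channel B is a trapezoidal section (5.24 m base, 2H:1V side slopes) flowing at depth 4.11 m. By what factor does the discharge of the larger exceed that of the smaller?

Channel A: With bottom width b = 2.25 m and side slope z = 2.5: A = (b + zy)y = (2.25 + 2.5×2.41)×2.41 = 19.94 m²; P = b + 2y√(1+z²) = 2.25 + 2×2.41×2.693 = 15.23 m. Hydraulic radius R = A/P = 19.94/15.23 = 1.31 m. Q_A = (1/0.032)·19.94·1.31^(2/3)·√0.0028 = 39.47 m³/s.
Channel B: With bottom width b = 5.24 m and side slope z = 2: A = (b + zy)y = (5.24 + 2×4.11)×4.11 = 55.32 m²; P = b + 2y√(1+z²) = 5.24 + 2×4.11×2.236 = 23.62 m. Hydraulic radius R = A/P = 55.32/23.62 = 2.342 m. Q_B = (1/0.032)·55.32·2.342^(2/3)·√0.0028 = 161.3 m³/s.
The larger discharge is 161.3 m³/s and the smaller is 39.47 m³/s; the ratio is 4.09.

4.09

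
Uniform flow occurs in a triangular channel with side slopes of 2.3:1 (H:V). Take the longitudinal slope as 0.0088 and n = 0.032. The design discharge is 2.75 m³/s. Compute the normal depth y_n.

Manning's equation rearranged: A R^(2/3) = nQ / (1·√S) = 0.032 × 2.75 / (√0.0088) = 0.9381.
At y = 0.686 m: A R^(2/3) = 0.5006 — too small.
At y = 1.06 m: A R^(2/3) = 1.598 — too large.
At y = 0.868 m: A R^(2/3) = 0.9376 — close enough.

y_n = 0.868 m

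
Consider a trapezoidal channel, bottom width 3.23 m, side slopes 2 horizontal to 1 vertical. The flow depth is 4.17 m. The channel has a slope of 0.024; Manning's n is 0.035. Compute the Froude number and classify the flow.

With bottom width b = 3.23 m and side slope z = 2: A = (b + zy)y = (3.23 + 2×4.17)×4.17 = 48.25 m²; P = b + 2y√(1+z²) = 3.23 + 2×4.17×2.236 = 21.88 m.
Hydraulic radius R = A/P = 48.25/21.88 = 2.205 m.
V = (1/n) R^(2/3) √S = (1/0.035) × 2.205^(2/3) × √0.024 = 7.499 m/s. Hydraulic depth D_h = A/T = 48.25/19.91 = 2.423 m.
Froude number Fr = V/√(g·D_h) = 7.499/√(9.81×2.423) = 1.54, which is greater than 1, so the flow is supercritical.

supercritical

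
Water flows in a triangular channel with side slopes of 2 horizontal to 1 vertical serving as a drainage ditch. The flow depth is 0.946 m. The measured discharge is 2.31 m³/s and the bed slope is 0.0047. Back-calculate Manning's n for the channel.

For a triangular section with side slope z = 2: A = zy² = 2×0.946² = 1.79 m²; P = 2y√(1+z²) = 2×0.946×2.236 = 4.231 m.
Hydraulic radius R = A/P = 1.79/4.231 = 0.4231 m.
Rearranging Manning's equation: n = (1/Q) A R^(2/3) S^(1/2) = (1/2.31) × 1.79 × 0.4231^(2/3) × √0.0047 = 0.0299.

n = 0.0299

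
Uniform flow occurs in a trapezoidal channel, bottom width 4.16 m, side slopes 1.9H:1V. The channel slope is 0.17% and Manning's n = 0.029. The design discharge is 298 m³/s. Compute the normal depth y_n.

y_n = 6.13 m

Manning's equation rearranged: A R^(2/3) = nQ / (1·√S) = 0.029 × 298 / (√0.0017) = 209.6.
Try y = 5.37 m: A R^(2/3) = 154.4 — low.
Try y = 6.13 m: A R^(2/3) = 209.5 — close enough.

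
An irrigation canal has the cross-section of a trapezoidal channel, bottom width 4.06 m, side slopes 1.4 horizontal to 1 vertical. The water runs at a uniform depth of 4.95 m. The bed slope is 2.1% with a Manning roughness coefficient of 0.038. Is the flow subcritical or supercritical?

With bottom width b = 4.06 m and side slope z = 1.4: A = (b + zy)y = (4.06 + 1.4×4.95)×4.95 = 54.4 m²; P = b + 2y√(1+z²) = 4.06 + 2×4.95×1.72 = 21.09 m.
Hydraulic radius R = A/P = 54.4/21.09 = 2.579 m.
V = (1/n) R^(2/3) √S = (1/0.038) × 2.579^(2/3) × √0.021 = 7.172 m/s. Hydraulic depth D_h = A/T = 54.4/17.92 = 3.036 m.
Froude number Fr = V/√(g·D_h) = 7.172/√(9.81×3.036) = 1.31, which is greater than 1, so the flow is supercritical.

supercritical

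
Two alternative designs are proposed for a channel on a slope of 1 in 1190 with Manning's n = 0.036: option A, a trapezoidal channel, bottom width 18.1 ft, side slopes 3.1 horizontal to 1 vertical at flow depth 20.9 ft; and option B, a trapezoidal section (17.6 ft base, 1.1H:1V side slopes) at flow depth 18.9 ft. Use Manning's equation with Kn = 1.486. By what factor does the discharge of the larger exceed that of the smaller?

Channel A: With bottom width b = 18.1 ft and side slope z = 3.1: A = (b + zy)y = (18.1 + 3.1×20.9)×20.9 = 1732 ft²; P = b + 2y√(1+z²) = 18.1 + 2×20.9×3.257 = 154.3 ft. Hydraulic radius R = A/P = 1732/154.3 = 11.23 ft. Q_A = (1.486/0.036)·1732·11.23^(2/3)·√0.0008403 = 10400 ft³/s.
Channel B: With bottom width b = 17.6 ft and side slope z = 1.1: A = (b + zy)y = (17.6 + 1.1×18.9)×18.9 = 725.6 ft²; P = b + 2y√(1+z²) = 17.6 + 2×18.9×1.487 = 73.79 ft. Hydraulic radius R = A/P = 725.6/73.79 = 9.832 ft. Q_B = (1.486/0.036)·725.6·9.832^(2/3)·√0.0008403 = 3985 ft³/s.
The larger discharge is 10400 ft³/s and the smaller is 3985 ft³/s; the ratio is 2.61.

2.61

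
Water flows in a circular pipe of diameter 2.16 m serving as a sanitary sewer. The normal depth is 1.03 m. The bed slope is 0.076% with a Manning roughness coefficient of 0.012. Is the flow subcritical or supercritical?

subcritical

For a circular section of diameter D = 2.16 m at depth y = 1.03 m, the central angle is θ = 2 arccos(1 − 2y/D) = 3.049 rad. Then A = (D²/8)(θ − sin θ) = 1.724 m² and P = Dθ/2 = 3.293 m.
Hydraulic radius R = A/P = 1.724/3.293 = 0.5236 m.
V = (1/n) R^(2/3) √S = (1/0.012) × 0.5236^(2/3) × √0.00076 = 1.492 m/s. Hydraulic depth D_h = A/T = 1.724/2.158 = 0.7991 m.
Froude number Fr = V/√(g·D_h) = 1.492/√(9.81×0.7991) = 0.533, which is less than 1, so the flow is subcritical.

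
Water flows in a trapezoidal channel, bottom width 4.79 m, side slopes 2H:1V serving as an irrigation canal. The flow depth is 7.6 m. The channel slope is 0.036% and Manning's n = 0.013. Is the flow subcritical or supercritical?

subcritical

With bottom width b = 4.79 m and side slope z = 2: A = (b + zy)y = (4.79 + 2×7.6)×7.6 = 151.9 m²; P = b + 2y√(1+z²) = 4.79 + 2×7.6×2.236 = 38.78 m.
Hydraulic radius R = A/P = 151.9/38.78 = 3.918 m.
V = (1/n) R^(2/3) √S = (1/0.013) × 3.918^(2/3) × √0.00036 = 3.627 m/s. Hydraulic depth D_h = A/T = 151.9/35.19 = 4.317 m.
Froude number Fr = V/√(g·D_h) = 3.627/√(9.81×4.317) = 0.557, which is less than 1, so the flow is subcritical.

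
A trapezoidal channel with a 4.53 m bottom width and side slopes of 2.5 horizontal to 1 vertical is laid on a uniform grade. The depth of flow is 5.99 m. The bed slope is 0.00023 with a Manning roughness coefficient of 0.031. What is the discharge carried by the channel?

Q = 123 m³/s

With bottom width b = 4.53 m and side slope z = 2.5: A = (b + zy)y = (4.53 + 2.5×5.99)×5.99 = 116.8 m²; P = b + 2y√(1+z²) = 4.53 + 2×5.99×2.693 = 36.79 m.
Hydraulic radius R = A/P = 116.8/36.79 = 3.176 m.
Manning's equation: Q = (1/n) A R^(2/3) S^(1/2) = (1/0.031) × 116.8 × 3.176^(2/3) × 0.00023^(1/2) = 123 m³/s.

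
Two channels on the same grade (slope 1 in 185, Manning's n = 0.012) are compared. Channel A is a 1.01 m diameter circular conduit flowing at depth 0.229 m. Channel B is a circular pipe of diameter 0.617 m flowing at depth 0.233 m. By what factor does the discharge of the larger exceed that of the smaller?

1.38

Channel A: For a circular section of diameter D = 1.01 m at depth y = 0.229 m, the central angle is θ = 2 arccos(1 − 2y/D) = 1.985 rad. Then A = (D²/8)(θ − sin θ) = 0.1364 m² and P = Dθ/2 = 1.003 m. Hydraulic radius R = A/P = 0.1364/1.003 = 0.1361 m. Q_A = (1/0.012)·0.1364·0.1361^(2/3)·√0.005405 = 0.2211 m³/s.
Channel B: For a circular section of diameter D = 0.617 m at depth y = 0.233 m, the central angle is θ = 2 arccos(1 − 2y/D) = 2.647 rad. Then A = (D²/8)(θ − sin θ) = 0.1034 m² and P = Dθ/2 = 0.8166 m. Hydraulic radius R = A/P = 0.1034/0.8166 = 0.1266 m. Q_B = (1/0.012)·0.1034·0.1266^(2/3)·√0.005405 = 0.1597 m³/s.
The larger discharge is 0.2211 m³/s and the smaller is 0.1597 m³/s; the ratio is 1.38.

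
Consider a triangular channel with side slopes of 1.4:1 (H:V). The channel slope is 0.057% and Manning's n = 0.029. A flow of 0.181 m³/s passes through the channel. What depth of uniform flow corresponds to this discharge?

Manning's equation rearranged: A R^(2/3) = nQ / (1·√S) = 0.029 × 0.181 / (√0.00057) = 0.2199.
Try y = 0.479 m: A R^(2/3) = 0.108 — short.
Try y = 0.677 m: A R^(2/3) = 0.2716 — over.
Try y = 0.625 m: A R^(2/3) = 0.2195 — matches.

y_n = 0.625 m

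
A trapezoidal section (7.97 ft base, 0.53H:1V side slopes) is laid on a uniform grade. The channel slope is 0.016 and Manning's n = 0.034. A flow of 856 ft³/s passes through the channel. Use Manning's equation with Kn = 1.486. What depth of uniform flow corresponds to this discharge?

Manning's equation rearranged: A R^(2/3) = nQ / (1.486·√S) = 0.034 × 856 / (1.486 × √0.016) = 154.8.
Trying y = 8.06 ft: A R^(2/3) = 238.8 — over.
Trying y = 4.63 ft: A R^(2/3) = 91.63 — short.
Trying y = 6.3 ft: A R^(2/3) = 154.9 — matches.

y_n = 6.3 ft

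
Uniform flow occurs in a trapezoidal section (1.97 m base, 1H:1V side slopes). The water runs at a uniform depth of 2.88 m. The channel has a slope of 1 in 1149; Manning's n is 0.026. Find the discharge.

With bottom width b = 1.97 m and side slope z = 1: A = (b + zy)y = (1.97 + 1×2.88)×2.88 = 13.97 m²; P = b + 2y√(1+z²) = 1.97 + 2×2.88×1.414 = 10.12 m.
Hydraulic radius R = A/P = 13.97/10.12 = 1.381 m.
Manning's equation: Q = (1/n) A R^(2/3) S^(1/2) = (1/0.026) × 13.97 × 1.381^(2/3) × 0.0008703^(1/2) = 19.7 m³/s.

Q = 19.7 m³/s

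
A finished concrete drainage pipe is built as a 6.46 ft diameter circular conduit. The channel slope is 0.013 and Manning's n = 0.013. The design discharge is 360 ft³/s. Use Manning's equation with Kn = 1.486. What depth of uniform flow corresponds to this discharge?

y_n = 3.65 ft

Manning's equation rearranged: A R^(2/3) = nQ / (1.486·√S) = 0.013 × 360 / (1.486 × √0.013) = 27.62.
At y = 3 ft: A R^(2/3) = 19.86 — low.
At y = 3.65 ft: A R^(2/3) = 27.59 — ≈ 27.62.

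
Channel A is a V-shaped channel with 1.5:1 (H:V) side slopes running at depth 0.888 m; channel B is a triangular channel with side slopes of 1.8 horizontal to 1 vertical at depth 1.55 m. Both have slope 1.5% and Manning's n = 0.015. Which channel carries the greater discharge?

channel B

Channel A: For a triangular section with side slope z = 1.5: A = zy² = 1.5×0.888² = 1.183 m²; P = 2y√(1+z²) = 2×0.888×1.803 = 3.202 m. Hydraulic radius R = A/P = 1.183/3.202 = 0.3694 m. Q_A = (1/0.015)·1.183·0.3694^(2/3)·√0.015 = 4.972 m³/s.
Channel B: For a triangular section with side slope z = 1.8: A = zy² = 1.8×1.55² = 4.325 m²; P = 2y√(1+z²) = 2×1.55×2.059 = 6.383 m. Hydraulic radius R = A/P = 4.325/6.383 = 0.6775 m. Q_B = (1/0.015)·4.325·0.6775^(2/3)·√0.015 = 27.24 m³/s.
Q_A = 4.972 m³/s vs Q_B = 27.24 m³/s, so channel B carries more.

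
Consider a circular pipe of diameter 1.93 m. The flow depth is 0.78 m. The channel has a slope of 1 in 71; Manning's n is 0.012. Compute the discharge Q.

Q = 6.11 m³/s

For a circular section of diameter D = 1.93 m at depth y = 0.78 m, the central angle is θ = 2 arccos(1 − 2y/D) = 2.756 rad. Then A = (D²/8)(θ − sin θ) = 1.108 m² and P = Dθ/2 = 2.659 m.
Hydraulic radius R = A/P = 1.108/2.659 = 0.4166 m.
Manning's equation: Q = (1/n) A R^(2/3) S^(1/2) = (1/0.012) × 1.108 × 0.4166^(2/3) × 0.01408^(1/2) = 6.11 m³/s.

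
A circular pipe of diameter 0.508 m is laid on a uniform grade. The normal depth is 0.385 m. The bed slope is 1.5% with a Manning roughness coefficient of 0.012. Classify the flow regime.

For a circular section of diameter D = 0.508 m at depth y = 0.385 m, the central angle is θ = 2 arccos(1 − 2y/D) = 4.225 rad. Then A = (D²/8)(θ − sin θ) = 0.1648 m² and P = Dθ/2 = 1.073 m.
Hydraulic radius R = A/P = 0.1648/1.073 = 0.1536 m.
V = (1/n) R^(2/3) √S = (1/0.012) × 0.1536^(2/3) × √0.015 = 2.927 m/s. Hydraulic depth D_h = A/T = 0.1648/0.4352 = 0.3787 m.
Froude number Fr = V/√(g·D_h) = 2.927/√(9.81×0.3787) = 1.52, which is greater than 1, so the flow is supercritical.

supercritical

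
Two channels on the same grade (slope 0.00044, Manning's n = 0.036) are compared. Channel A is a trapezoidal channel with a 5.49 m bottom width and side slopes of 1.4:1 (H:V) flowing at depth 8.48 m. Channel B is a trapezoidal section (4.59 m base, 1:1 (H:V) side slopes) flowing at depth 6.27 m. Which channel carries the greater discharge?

Channel A: With bottom width b = 5.49 m and side slope z = 1.4: A = (b + zy)y = (5.49 + 1.4×8.48)×8.48 = 147.2 m²; P = b + 2y√(1+z²) = 5.49 + 2×8.48×1.72 = 34.67 m. Hydraulic radius R = A/P = 147.2/34.67 = 4.247 m. Q_A = (1/0.036)·147.2·4.247^(2/3)·√0.00044 = 225 m³/s.
Channel B: With bottom width b = 4.59 m and side slope z = 1: A = (b + zy)y = (4.59 + 1×6.27)×6.27 = 68.09 m²; P = b + 2y√(1+z²) = 4.59 + 2×6.27×1.414 = 22.32 m. Hydraulic radius R = A/P = 68.09/22.32 = 3.05 m. Q_B = (1/0.036)·68.09·3.05^(2/3)·√0.00044 = 83.45 m³/s.
Q_A = 225 m³/s vs Q_B = 83.45 m³/s, so channel A carries more.

channel A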